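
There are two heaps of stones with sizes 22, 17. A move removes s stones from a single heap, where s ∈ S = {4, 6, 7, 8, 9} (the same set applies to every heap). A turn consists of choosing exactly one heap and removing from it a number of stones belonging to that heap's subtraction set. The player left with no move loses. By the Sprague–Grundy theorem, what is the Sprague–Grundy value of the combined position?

All heaps use S = {4, 6, 7, 8, 9}:
G(0) = 0
G(1) = mex{} = 0
G(2) = mex{} = 0
G(3) = mex{} = 0
G(4) = mex{0} = 1
G(5) = mex{0} = 1
G(6) = mex{0,0} = 1
G(7) = mex{0,0,0} = 1
G(8) = mex{1,0,0,0} = 2
G(9) = mex{1,0,0,0,0} = 2
G(10) = mex{1,1,0,0,0} = 2
G(11) = mex{1,1,1,0,0} = 2
G(12) = mex{2,1,1,1,0} = 3
G(13) = mex{2,1,1,1,1} = 0
G(14) = mex{2,2,1,1,1} = 0
G(15) = mex{2,2,2,1,1} = 0
G(16) = mex{3,2,2,2,1} = 0
G(17) = mex{0,2,2,2,2} = 1
G(18) = mex{0,3,2,2,2} = 1
G(19) = mex{0,0,3,2,2} = 1
G(20) = mex{0,0,0,3,2} = 1
G(21) = mex{1,0,0,0,3} = 2
G(22) = mex{1,0,0,0,0} = 2
Heap A: G(22) = 2.
Heap B: G(17) = 1.
Combined Grundy value = 2 ⊕ 1 = 3.

3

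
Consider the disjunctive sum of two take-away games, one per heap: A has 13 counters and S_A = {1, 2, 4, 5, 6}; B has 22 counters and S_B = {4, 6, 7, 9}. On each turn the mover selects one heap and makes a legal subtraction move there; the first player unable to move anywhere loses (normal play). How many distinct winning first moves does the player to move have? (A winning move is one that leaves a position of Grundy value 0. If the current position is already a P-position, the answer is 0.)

Heap A, S = {1, 2, 4, 5, 6}:
G(0) = 0
G(1) = mex{0} = 1
G(2) = mex{1,0} = 2
G(3) = mex{2,1} = 0
G(4) = mex{0,2,0} = 1
G(5) = mex{1,0,1,0} = 2
G(6) = mex{2,1,2,1,0} = 3
G(7) = mex{3,2,0,2,1} = 4
G(8) = mex{4,3,1,0,2} = 5
G(9) = mex{5,4,2,1,0} = 3
G(10) = mex{3,5,3,2,1} = 0
G(11) = mex{0,3,4,3,2} = 1
G(12) = mex{1,0,5,4,3} = 2
G(13) = mex{2,1,3,5,4} = 0
G_A(13) = 0.
Heap B, S = {4, 6, 7, 9}:
G(0) = 0
G(1) = mex{} = 0
G(2) = mex{} = 0
G(3) = mex{} = 0
G(4) = mex{0} = 1
G(5) = mex{0} = 1
G(6) = mex{0,0} = 1
G(7) = mex{0,0,0} = 1
G(8) = mex{1,0,0} = 2
G(9) = mex{1,0,0,0} = 2
G(10) = mex{1,1,0,0} = 2
G(11) = mex{1,1,1,0} = 2
G(12) = mex{2,1,1,0} = 3
G(13) = mex{2,1,1,1} = 0
G(14) = mex{2,2,1,1} = 0
G(15) = mex{2,2,2,1} = 0
G(16) = mex{3,2,2,1} = 0
G(17) = mex{0,2,2,2} = 1
G(18) = mex{0,3,2,2} = 1
G(19) = mex{0,0,3,2} = 1
G(20) = mex{0,0,0,2} = 1
G(21) = mex{1,0,0,3} = 2
G(22) = mex{1,0,0,0} = 2
G_B(22) = 2.
Combined Grundy value = 0 ⊕ 2 = 2.
A winning move leaves total XOR = 0, i.e. changes one component's Grundy value g to g ⊕ X where X is the current total.
Heap A: need g' = 0⊕2 = 2. Options: 13−1→G=2, 13−2→G=1, 13−4→G=3, 13−5→G=5, 13−6→G=4. Hits: 1.
Heap B: need g' = 2⊕2 = 0. Options: 22−4→G=1, 22−6→G=0, 22−7→G=0, 22−9→G=0. Hits: 3.

4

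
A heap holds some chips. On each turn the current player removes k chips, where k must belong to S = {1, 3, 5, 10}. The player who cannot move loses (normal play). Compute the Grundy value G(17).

0

n :  0  1  2  3  4  5  6  7  8  9 10 11 12 13 14 15 16 17
G :  0  1  0  1  0  1  0  1  0  1  2  3  2  3  2  0  1  0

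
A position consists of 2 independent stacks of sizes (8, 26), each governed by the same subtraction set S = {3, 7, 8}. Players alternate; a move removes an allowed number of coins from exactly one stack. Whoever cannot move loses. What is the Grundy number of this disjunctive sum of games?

2

All stacks use S = {3, 7, 8}:
G(0) = 0
G(1) = mex{} = 0
G(2) = mex{} = 0
G(3) = mex{0} = 1
G(4) = mex{0} = 1
G(5) = mex{0} = 1
G(6) = mex{1} = 0
G(7) = mex{1,0} = 2
G(8) = mex{1,0,0} = 2
G(9) = mex{0,0,0} = 1
G(10) = mex{2,1,0} = 3
G(11) = mex{2,1,1} = 0
G(12) = mex{1,1,1} = 0
G(13) = mex{3,0,1} = 2
G(14) = mex{0,2,0} = 1
G(15) = mex{0,2,2} = 1
G(16) = mex{2,1,2} = 0
G(17) = mex{1,3,1} = 0
G(18) = mex{1,0,3} = 2
G(19) = mex{0,0,0} = 1
G(20) = mex{0,2,0} = 1
G(21) = mex{2,1,2} = 0
G(22) = mex{1,1,1} = 0
G(23) = mex{1,0,1} = 2
G(24) = mex{0,0,0} = 1
G(25) = mex{0,2,0} = 1
G(26) = mex{2,1,2} = 0
Stack A: G(8) = 2.
Stack B: G(26) = 0.
Combined Grundy value = 2 ⊕ 0 = 2.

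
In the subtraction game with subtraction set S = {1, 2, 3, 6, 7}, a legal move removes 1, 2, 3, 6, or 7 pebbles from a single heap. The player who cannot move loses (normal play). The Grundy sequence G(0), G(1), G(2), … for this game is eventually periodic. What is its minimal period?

n :  0  1  2  3  4  5  6  7  8  9 10 11 12 13 14
G :  0  1  2  3  0  1  2  3  0  1  2  3  0  1  2
G(n+4) = G(n) holds for n = 0,…,6 (a full window of length max(S) = 7), so the sequence is purely periodic with period 4.

4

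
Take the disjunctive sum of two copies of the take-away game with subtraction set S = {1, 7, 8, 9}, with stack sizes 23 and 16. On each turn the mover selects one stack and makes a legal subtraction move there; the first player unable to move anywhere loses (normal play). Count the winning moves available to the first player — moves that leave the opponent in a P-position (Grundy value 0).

3

All stacks use S = {1, 7, 8, 9}:
G(0) = 0
G(1) = mex{0} = 1
G(2) = mex{1} = 0
G(3) = mex{0} = 1
G(4) = mex{1} = 0
G(5) = mex{0} = 1
G(6) = mex{1} = 0
G(7) = mex{0,0} = 1
G(8) = mex{1,1,0} = 2
G(9) = mex{2,0,1,0} = 3
G(10) = mex{3,1,0,1} = 2
G(11) = mex{2,0,1,0} = 3
G(12) = mex{3,1,0,1} = 2
G(13) = mex{2,0,1,0} = 3
G(14) = mex{3,1,0,1} = 2
G(15) = mex{2,2,1,0} = 3
G(16) = mex{3,3,2,1} = 0
G(17) = mex{0,2,3,2} = 1
G(18) = mex{1,3,2,3} = 0
G(19) = mex{0,2,3,2} = 1
G(20) = mex{1,3,2,3} = 0
G(21) = mex{0,2,3,2} = 1
G(22) = mex{1,3,2,3} = 0
G(23) = mex{0,0,3,2} = 1
Stack A: G(23) = 1.
Stack B: G(16) = 0.
Combined Grundy value = 1 ⊕ 0 = 1.
A winning move leaves total XOR = 0, i.e. changes one component's Grundy value g to g ⊕ X where X is the current total.
Stack A: need g' = 1⊕1 = 0. Options: 23−1→G=0, 23−7→G=0, 23−8→G=3, 23−9→G=2. Hits: 2.
Stack B: need g' = 0⊕1 = 1. Options: 16−1→G=3, 16−7→G=3, 16−8→G=2, 16−9→G=1. Hits: 1.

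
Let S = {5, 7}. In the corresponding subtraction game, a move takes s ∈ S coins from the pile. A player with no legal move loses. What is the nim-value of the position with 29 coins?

1

G(0) = 0
G(1) = mex{} = 0
G(2) = mex{} = 0
G(3) = mex{} = 0
G(4) = mex{} = 0
G(5) = mex{0} = 1
G(6) = mex{0} = 1
G(7) = mex{0,0} = 1
G(8) = mex{0,0} = 1
G(9) = mex{0,0} = 1
G(10) = mex{1,0} = 2
G(11) = mex{1,0} = 2
G(12) = mex{1,1} = 0
G(13) = mex{1,1} = 0
G(14) = mex{1,1} = 0
G(15) = mex{2,1} = 0
G(16) = mex{2,1} = 0
G(17) = mex{0,2} = 1
G(18) = mex{0,2} = 1
G(19) = mex{0,0} = 1
G(20) = mex{0,0} = 1
G(21) = mex{0,0} = 1
G(22) = mex{1,0} = 2
G(23) = mex{1,0} = 2
G(24) = mex{1,1} = 0
G(25) = mex{1,1} = 0
G(26) = mex{1,1} = 0
G(27) = mex{2,1} = 0
G(28) = mex{2,1} = 0
G(29) = mex{0,2} = 1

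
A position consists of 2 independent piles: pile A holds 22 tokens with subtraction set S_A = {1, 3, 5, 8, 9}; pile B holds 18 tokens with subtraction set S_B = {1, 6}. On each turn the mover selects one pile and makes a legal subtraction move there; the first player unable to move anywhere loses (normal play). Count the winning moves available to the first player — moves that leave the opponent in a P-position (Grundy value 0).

Pile A, S = {1, 3, 5, 8, 9}:
G(0) = 0
G(1) = mex{0} = 1
G(2) = mex{1} = 0
G(3) = mex{0,0} = 1
G(4) = mex{1,1} = 0
G(5) = mex{0,0,0} = 1
G(6) = mex{1,1,1} = 0
G(7) = mex{0,0,0} = 1
G(8) = mex{1,1,1,0} = 2
G(9) = mex{2,0,0,1,0} = 3
G(10) = mex{3,1,1,0,1} = 2
G(11) = mex{2,2,0,1,0} = 3
G(12) = mex{3,3,1,0,1} = 2
G(13) = mex{2,2,2,1,0} = 3
G(14) = mex{3,3,3,0,1} = 2
G(15) = mex{2,2,2,1,0} = 3
G(16) = mex{3,3,3,2,1} = 0
G(17) = mex{0,2,2,3,2} = 1
G(18) = mex{1,3,3,2,3} = 0
G(19) = mex{0,0,2,3,2} = 1
G(20) = mex{1,1,3,2,3} = 0
G(21) = mex{0,0,0,3,2} = 1
G(22) = mex{1,1,1,2,3} = 0
G_A(22) = 0.
Pile B, S = {1, 6}:
G(0) = 0
G(1) = mex{0} = 1
G(2) = mex{1} = 0
G(3) = mex{0} = 1
G(4) = mex{1} = 0
G(5) = mex{0} = 1
G(6) = mex{1,0} = 2
G(7) = mex{2,1} = 0
G(8) = mex{0,0} = 1
G(9) = mex{1,1} = 0
G(10) = mex{0,0} = 1
G(11) = mex{1,1} = 0
G(12) = mex{0,2} = 1
G(13) = mex{1,0} = 2
G(14) = mex{2,1} = 0
G(15) = mex{0,0} = 1
G(16) = mex{1,1} = 0
G(17) = mex{0,0} = 1
G(18) = mex{1,1} = 0
G_B(18) = 0.
Combined Grundy value = 0 ⊕ 0 = 0.
A winning move leaves total XOR = 0, i.e. changes one component's Grundy value g to g ⊕ X where X is the current total.
Pile A: target g' = 0⊕0 = 0, but every legal move changes the Grundy value (mex property), so 0 moves.
Pile B: target g' = 0⊕0 = 0, but every legal move changes the Grundy value (mex property), so 0 moves.

0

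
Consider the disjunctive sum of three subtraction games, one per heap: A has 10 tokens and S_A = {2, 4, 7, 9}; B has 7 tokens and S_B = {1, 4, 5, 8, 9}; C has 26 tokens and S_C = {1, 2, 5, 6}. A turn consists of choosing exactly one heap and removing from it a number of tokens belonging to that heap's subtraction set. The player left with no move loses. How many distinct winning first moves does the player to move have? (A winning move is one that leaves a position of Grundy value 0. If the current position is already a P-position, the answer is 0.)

Heap A, S = {2, 4, 7, 9}:
n :  0  1  2  3  4  5  6  7  8  9 10
G :  0  0  1  1  2  2  0  3  1  4  2
G_A(10) = 2.
Heap B, S = {1, 4, 5, 8, 9}:
G(0) = 0
G(1) = mex{0} = 1
G(2) = mex{1} = 0
G(3) = mex{0} = 1
G(4) = mex{1,0} = 2
G(5) = mex{2,1,0} = 3
G(6) = mex{3,0,1} = 2
G(7) = mex{2,1,0} = 3
G_B(7) = 3.
Heap C, S = {1, 2, 5, 6}:
G(0) = 0
G(1) = mex{0} = 1
G(2) = mex{1,0} = 2
G(3) = mex{2,1} = 0
G(4) = mex{0,2} = 1
G(5) = mex{1,0,0} = 2
G(6) = mex{2,1,1,0} = 3
G(7) = mex{3,2,2,1} = 0
G(8) = mex{0,3,0,2} = 1
G(9) = mex{1,0,1,0} = 2
G(10) = mex{2,1,2,1} = 0
G(11) = mex{0,2,3,2} = 1
G(12) = mex{1,0,0,3} = 2
G(13) = mex{2,1,1,0} = 3
G(14) = mex{3,2,2,1} = 0
G(15) = mex{0,3,0,2} = 1
G(16) = mex{1,0,1,0} = 2
G(17) = mex{2,1,2,1} = 0
G(18) = mex{0,2,3,2} = 1
G(19) = mex{1,0,0,3} = 2
G(20) = mex{2,1,1,0} = 3
G(21) = mex{3,2,2,1} = 0
G(22) = mex{0,3,0,2} = 1
G(23) = mex{1,0,1,0} = 2
G(24) = mex{2,1,2,1} = 0
G(25) = mex{0,2,3,2} = 1
G(26) = mex{1,0,0,3} = 2
G_C(26) = 2.
Combined Grundy value = 2 ⊕ 3 ⊕ 2 = 3.
A winning move leaves total XOR = 0, i.e. changes one component's Grundy value g to g ⊕ X where X is the current total.
Heap A: need g' = 2⊕3 = 1. Options: 10−2→G=1, 10−4→G=0, 10−7→G=1, 10−9→G=0. Hits: 2.
Heap B: need g' = 3⊕3 = 0. Options: 7−1→G=2, 7−4→G=1, 7−5→G=0. Hits: 1.
Heap C: need g' = 2⊕3 = 1. Options: 26−1→G=1, 26−2→G=0, 26−5→G=0, 26−6→G=3. Hits: 1.

4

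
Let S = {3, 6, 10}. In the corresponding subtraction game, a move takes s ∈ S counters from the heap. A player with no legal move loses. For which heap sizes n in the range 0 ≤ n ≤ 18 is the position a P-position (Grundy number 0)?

n :  0  1  2  3  4  5  6  7  8  9 10 11 12 13 14 15 16 17 18
G :  0  0  0  1  1  1  2  2  2  0  3  3  1  0  0  2  1  1  0
P-positions are exactly the n with G(n) = 0.

0, 1, 2, 9, 13, 14, 18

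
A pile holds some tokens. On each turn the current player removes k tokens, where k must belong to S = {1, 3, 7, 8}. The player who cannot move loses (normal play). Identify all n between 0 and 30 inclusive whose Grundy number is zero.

G(0) = 0
G(1) = mex{0} = 1
G(2) = mex{1} = 0
G(3) = mex{0,0} = 1
G(4) = mex{1,1} = 0
G(5) = mex{0,0} = 1
G(6) = mex{1,1} = 0
G(7) = mex{0,0,0} = 1
G(8) = mex{1,1,1,0} = 2
G(9) = mex{2,0,0,1} = 3
G(10) = mex{3,1,1,0} = 2
G(11) = mex{2,2,0,1} = 3
G(12) = mex{3,3,1,0} = 2
G(13) = mex{2,2,0,1} = 3
G(14) = mex{3,3,1,0} = 2
G(15) = mex{2,2,2,1} = 0
G(16) = mex{0,3,3,2} = 1
G(17) = mex{1,2,2,3} = 0
G(18) = mex{0,0,3,2} = 1
G(19) = mex{1,1,2,3} = 0
G(20) = mex{0,0,3,2} = 1
G(21) = mex{1,1,2,3} = 0
G(22) = mex{0,0,0,2} = 1
G(23) = mex{1,1,1,0} = 2
G(24) = mex{2,0,0,1} = 3
G(25) = mex{3,1,1,0} = 2
G(26) = mex{2,2,0,1} = 3
G(27) = mex{3,3,1,0} = 2
G(28) = mex{2,2,0,1} = 3
G(29) = mex{3,3,1,0} = 2
G(30) = mex{2,2,2,1} = 0
P-positions are exactly the n with G(n) = 0.

0, 2, 4, 6, 15, 17, 19, 21, 30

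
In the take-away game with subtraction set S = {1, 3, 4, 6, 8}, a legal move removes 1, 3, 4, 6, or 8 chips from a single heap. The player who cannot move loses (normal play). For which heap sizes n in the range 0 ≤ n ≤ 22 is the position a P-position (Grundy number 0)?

0, 2, 7, 9, 14, 16, 21

n :  0  1  2  3  4  5  6  7  8  9 10 11 12 13 14 15 16 17 18 19 20 21 22
G :  0  1  0  1  2  3  2  0  1  0  1  2  3  2  0  1  0  1  2  3  2  0  1
P-positions are exactly the n with G(n) = 0.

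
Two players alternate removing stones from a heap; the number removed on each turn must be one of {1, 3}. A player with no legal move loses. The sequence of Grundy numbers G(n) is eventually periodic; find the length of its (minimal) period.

2

G(0) = 0
G(1) = mex{0} = 1
G(2) = mex{1} = 0
G(3) = mex{0,0} = 1
G(4) = mex{1,1} = 0
G(5) = mex{0,0} = 1
G(6) = mex{1,1} = 0
G(7) = mex{0,0} = 1
G(8) = mex{1,1} = 0
G(9) = mex{0,0} = 1
G(10) = mex{1,1} = 0
G(11) = mex{0,0} = 1
G(12) = mex{1,1} = 0
G(13) = mex{0,0} = 1
G(14) = mex{1,1} = 0
G(n+2) = G(n) holds for n = 0,…,2 (a full window of length max(S) = 3), so the sequence is purely periodic with period 2.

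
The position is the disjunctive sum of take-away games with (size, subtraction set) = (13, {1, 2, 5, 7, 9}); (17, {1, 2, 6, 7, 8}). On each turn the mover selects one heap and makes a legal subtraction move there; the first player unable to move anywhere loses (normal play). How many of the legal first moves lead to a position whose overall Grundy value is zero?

Heap A, S = {1, 2, 5, 7, 9}:
n :  0  1  2  3  4  5  6  7  8  9 10 11 12 13
G :  0  1  2  0  1  2  0  1  2  3  4  5  3  4
G_A(13) = 4.
Heap B, S = {1, 2, 6, 7, 8}:
n :  0  1  2  3  4  5  6  7  8  9 10 11 12 13 14 15 16 17
G :  0  1  2  0  1  2  3  4  5  3  4  5  0  1  2  0  1  2
G_B(17) = 2.
Combined Grundy value = 4 ⊕ 2 = 6.
A winning move leaves total XOR = 0, i.e. changes one component's Grundy value g to g ⊕ X where X is the current total.
Heap A: need g' = 4⊕6 = 2. Options: 13−1→G=3, 13−2→G=5, 13−5→G=2, 13−7→G=0, 13−9→G=1. Hits: 1.
Heap B: need g' = 2⊕6 = 4. Options: 17−1→G=1, 17−2→G=0, 17−6→G=5, 17−7→G=4, 17−8→G=3. Hits: 1.

2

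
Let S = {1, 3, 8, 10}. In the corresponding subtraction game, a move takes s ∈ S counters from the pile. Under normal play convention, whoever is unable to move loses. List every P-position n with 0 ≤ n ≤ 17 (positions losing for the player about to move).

0, 2, 4, 6, 11, 13, 15, 17

G(0) = 0
G(1) = mex{0} = 1
G(2) = mex{1} = 0
G(3) = mex{0,0} = 1
G(4) = mex{1,1} = 0
G(5) = mex{0,0} = 1
G(6) = mex{1,1} = 0
G(7) = mex{0,0} = 1
G(8) = mex{1,1,0} = 2
G(9) = mex{2,0,1} = 3
G(10) = mex{3,1,0,0} = 2
G(11) = mex{2,2,1,1} = 0
G(12) = mex{0,3,0,0} = 1
G(13) = mex{1,2,1,1} = 0
G(14) = mex{0,0,0,0} = 1
G(15) = mex{1,1,1,1} = 0
G(16) = mex{0,0,2,0} = 1
G(17) = mex{1,1,3,1} = 0
P-positions are exactly the n with G(n) = 0.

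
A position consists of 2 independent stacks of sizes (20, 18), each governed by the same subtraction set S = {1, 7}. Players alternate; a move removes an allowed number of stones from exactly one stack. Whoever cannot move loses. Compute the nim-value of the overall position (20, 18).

0

All stacks use S = {1, 7}:
n :  0  1  2  3  4  5  6  7  8  9 10 11 12 13 14 15 16 17 18 19 20
G :  0  1  0  1  0  1  0  1  0  1  0  1  0  1  0  1  0  1  0  1  0
Stack A: G(20) = 0.
Stack B: G(18) = 0.
Combined Grundy value = 0 ⊕ 0 = 0.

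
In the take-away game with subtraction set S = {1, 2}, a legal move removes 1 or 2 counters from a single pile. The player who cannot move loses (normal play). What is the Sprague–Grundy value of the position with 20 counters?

2

n :  0  1  2  3  4  5  6  7  8  9 10 11 12 13 14 15 16 17 18 19 20
G :  0  1  2  0  1  2  0  1  2  0  1  2  0  1  2  0  1  2  0  1  2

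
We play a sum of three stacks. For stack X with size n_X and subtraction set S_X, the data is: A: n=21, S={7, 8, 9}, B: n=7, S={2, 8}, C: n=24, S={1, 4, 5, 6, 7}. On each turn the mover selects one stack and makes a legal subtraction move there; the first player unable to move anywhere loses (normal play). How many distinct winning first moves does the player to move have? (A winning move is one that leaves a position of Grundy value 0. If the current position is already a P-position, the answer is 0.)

1

Stack A, S = {7, 8, 9}:
G(0) = 0
G(1) = mex{} = 0
G(2) = mex{} = 0
G(3) = mex{} = 0
G(4) = mex{} = 0
G(5) = mex{} = 0
G(6) = mex{} = 0
G(7) = mex{0} = 1
G(8) = mex{0,0} = 1
G(9) = mex{0,0,0} = 1
G(10) = mex{0,0,0} = 1
G(11) = mex{0,0,0} = 1
G(12) = mex{0,0,0} = 1
G(13) = mex{0,0,0} = 1
G(14) = mex{1,0,0} = 2
G(15) = mex{1,1,0} = 2
G(16) = mex{1,1,1} = 0
G(17) = mex{1,1,1} = 0
G(18) = mex{1,1,1} = 0
G(19) = mex{1,1,1} = 0
G(20) = mex{1,1,1} = 0
G(21) = mex{2,1,1} = 0
G_A(21) = 0.
Stack B, S = {2, 8}:
n : 0 1 2 3 4 5 6 7
G : 0 0 1 1 0 0 1 1
G_B(7) = 1.
Stack C, S = {1, 4, 5, 6, 7}:
G(0) = 0
G(1) = mex{0} = 1
G(2) = mex{1} = 0
G(3) = mex{0} = 1
G(4) = mex{1,0} = 2
G(5) = mex{2,1,0} = 3
G(6) = mex{3,0,1,0} = 2
G(7) = mex{2,1,0,1,0} = 3
G(8) = mex{3,2,1,0,1} = 4
G(9) = mex{4,3,2,1,0} = 5
G(10) = mex{5,2,3,2,1} = 0
G(11) = mex{0,3,2,3,2} = 1
G(12) = mex{1,4,3,2,3} = 0
G(13) = mex{0,5,4,3,2} = 1
G(14) = mex{1,0,5,4,3} = 2
G(15) = mex{2,1,0,5,4} = 3
G(16) = mex{3,0,1,0,5} = 2
G(17) = mex{2,1,0,1,0} = 3
G(18) = mex{3,2,1,0,1} = 4
G(19) = mex{4,3,2,1,0} = 5
G(20) = mex{5,2,3,2,1} = 0
G(21) = mex{0,3,2,3,2} = 1
G(22) = mex{1,4,3,2,3} = 0
G(23) = mex{0,5,4,3,2} = 1
G(24) = mex{1,0,5,4,3} = 2
G_C(24) = 2.
Combined Grundy value = 0 ⊕ 1 ⊕ 2 = 3.
A winning move leaves total XOR = 0, i.e. changes one component's Grundy value g to g ⊕ X where X is the current total.
Stack A: need g' = 0⊕3 = 3. Options: 21−7→G=2, 21−8→G=1, 21−9→G=1. Hits: 0.
Stack B: need g' = 1⊕3 = 2. Options: 7−2→G=0. Hits: 0.
Stack C: need g' = 2⊕3 = 1. Options: 24−1→G=1, 24−4→G=0, 24−5→G=5, 24−6→G=4, 24−7→G=3. Hits: 1.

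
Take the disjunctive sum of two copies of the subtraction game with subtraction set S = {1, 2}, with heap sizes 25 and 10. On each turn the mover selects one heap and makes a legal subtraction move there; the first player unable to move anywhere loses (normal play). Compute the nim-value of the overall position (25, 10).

All heaps use S = {1, 2}:
n :  0  1  2  3  4  5  6  7  8  9 10 11 12 13 14 15 16 17 18 19 20 21 22 23 24 25
G :  0  1  2  0  1  2  0  1  2  0  1  2  0  1  2  0  1  2  0  1  2  0  1  2  0  1
Heap A: G(25) = 1.
Heap B: G(10) = 1.
Combined Grundy value = 1 ⊕ 1 = 0.

0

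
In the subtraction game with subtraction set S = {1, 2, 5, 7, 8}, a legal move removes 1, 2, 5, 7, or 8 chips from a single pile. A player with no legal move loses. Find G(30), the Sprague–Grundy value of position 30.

0

G(0) = 0
G(1) = mex{0} = 1
G(2) = mex{1,0} = 2
G(3) = mex{2,1} = 0
G(4) = mex{0,2} = 1
G(5) = mex{1,0,0} = 2
G(6) = mex{2,1,1} = 0
G(7) = mex{0,2,2,0} = 1
G(8) = mex{1,0,0,1,0} = 2
G(9) = mex{2,1,1,2,1} = 0
G(10) = mex{0,2,2,0,2} = 1
G(11) = mex{1,0,0,1,0} = 2
G(12) = mex{2,1,1,2,1} = 0
G(13) = mex{0,2,2,0,2} = 1
G(14) = mex{1,0,0,1,0} = 2
G(15) = mex{2,1,1,2,1} = 0
G(16) = mex{0,2,2,0,2} = 1
G(17) = mex{1,0,0,1,0} = 2
G(18) = mex{2,1,1,2,1} = 0
G(19) = mex{0,2,2,0,2} = 1
G(20) = mex{1,0,0,1,0} = 2
G(21) = mex{2,1,1,2,1} = 0
G(22) = mex{0,2,2,0,2} = 1
G(23) = mex{1,0,0,1,0} = 2
G(24) = mex{2,1,1,2,1} = 0
G(25) = mex{0,2,2,0,2} = 1
G(26) = mex{1,0,0,1,0} = 2
G(27) = mex{2,1,1,2,1} = 0
G(28) = mex{0,2,2,0,2} = 1
G(29) = mex{1,0,0,1,0} = 2
G(30) = mex{2,1,1,2,1} = 0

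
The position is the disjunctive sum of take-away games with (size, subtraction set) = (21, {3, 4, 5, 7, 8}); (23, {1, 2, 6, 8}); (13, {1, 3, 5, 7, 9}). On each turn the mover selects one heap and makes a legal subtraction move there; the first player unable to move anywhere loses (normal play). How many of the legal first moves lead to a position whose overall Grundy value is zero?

0

Heap A, S = {3, 4, 5, 7, 8}:
n :  0  1  2  3  4  5  6  7  8  9 10 11 12 13 14 15 16 17 18 19 20 21
G :  0  0  0  1  1  1  2  2  2  3  3  0  0  0  1  1  1  2  2  2  3  3
G_A(21) = 3.
Heap B, S = {1, 2, 6, 8}:
G(0) = 0
G(1) = mex{0} = 1
G(2) = mex{1,0} = 2
G(3) = mex{2,1} = 0
G(4) = mex{0,2} = 1
G(5) = mex{1,0} = 2
G(6) = mex{2,1,0} = 3
G(7) = mex{3,2,1} = 0
G(8) = mex{0,3,2,0} = 1
G(9) = mex{1,0,0,1} = 2
G(10) = mex{2,1,1,2} = 0
G(11) = mex{0,2,2,0} = 1
G(12) = mex{1,0,3,1} = 2
G(13) = mex{2,1,0,2} = 3
G(14) = mex{3,2,1,3} = 0
G(15) = mex{0,3,2,0} = 1
G(16) = mex{1,0,0,1} = 2
G(17) = mex{2,1,1,2} = 0
G(18) = mex{0,2,2,0} = 1
G(19) = mex{1,0,3,1} = 2
G(20) = mex{2,1,0,2} = 3
G(21) = mex{3,2,1,3} = 0
G(22) = mex{0,3,2,0} = 1
G(23) = mex{1,0,0,1} = 2
G_B(23) = 2.
Heap C, S = {1, 3, 5, 7, 9}:
G(0) = 0
G(1) = mex{0} = 1
G(2) = mex{1} = 0
G(3) = mex{0,0} = 1
G(4) = mex{1,1} = 0
G(5) = mex{0,0,0} = 1
G(6) = mex{1,1,1} = 0
G(7) = mex{0,0,0,0} = 1
G(8) = mex{1,1,1,1} = 0
G(9) = mex{0,0,0,0,0} = 1
G(10) = mex{1,1,1,1,1} = 0
G(11) = mex{0,0,0,0,0} = 1
G(12) = mex{1,1,1,1,1} = 0
G(13) = mex{0,0,0,0,0} = 1
G_C(13) = 1.
Combined Grundy value = 3 ⊕ 2 ⊕ 1 = 0.
A winning move leaves total XOR = 0, i.e. changes one component's Grundy value g to g ⊕ X where X is the current total.
Heap A: target g' = 3⊕0 = 3, but every legal move changes the Grundy value (mex property), so 0 moves.
Heap B: target g' = 2⊕0 = 2, but every legal move changes the Grundy value (mex property), so 0 moves.
Heap C: target g' = 1⊕0 = 1, but every legal move changes the Grundy value (mex property), so 0 moves.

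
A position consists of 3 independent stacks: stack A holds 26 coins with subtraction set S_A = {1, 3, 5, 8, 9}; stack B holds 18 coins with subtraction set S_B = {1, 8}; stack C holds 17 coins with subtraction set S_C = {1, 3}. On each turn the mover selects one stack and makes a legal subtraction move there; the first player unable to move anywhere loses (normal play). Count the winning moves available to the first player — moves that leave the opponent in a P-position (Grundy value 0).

Stack A, S = {1, 3, 5, 8, 9}:
G(0) = 0
G(1) = mex{0} = 1
G(2) = mex{1} = 0
G(3) = mex{0,0} = 1
G(4) = mex{1,1} = 0
G(5) = mex{0,0,0} = 1
G(6) = mex{1,1,1} = 0
G(7) = mex{0,0,0} = 1
G(8) = mex{1,1,1,0} = 2
G(9) = mex{2,0,0,1,0} = 3
G(10) = mex{3,1,1,0,1} = 2
G(11) = mex{2,2,0,1,0} = 3
G(12) = mex{3,3,1,0,1} = 2
G(13) = mex{2,2,2,1,0} = 3
G(14) = mex{3,3,3,0,1} = 2
G(15) = mex{2,2,2,1,0} = 3
G(16) = mex{3,3,3,2,1} = 0
G(17) = mex{0,2,2,3,2} = 1
G(18) = mex{1,3,3,2,3} = 0
G(19) = mex{0,0,2,3,2} = 1
G(20) = mex{1,1,3,2,3} = 0
G(21) = mex{0,0,0,3,2} = 1
G(22) = mex{1,1,1,2,3} = 0
G(23) = mex{0,0,0,3,2} = 1
G(24) = mex{1,1,1,0,3} = 2
G(25) = mex{2,0,0,1,0} = 3
G(26) = mex{3,1,1,0,1} = 2
G_A(26) = 2.
Stack B, S = {1, 8}:
G(0) = 0
G(1) = mex{0} = 1
G(2) = mex{1} = 0
G(3) = mex{0} = 1
G(4) = mex{1} = 0
G(5) = mex{0} = 1
G(6) = mex{1} = 0
G(7) = mex{0} = 1
G(8) = mex{1,0} = 2
G(9) = mex{2,1} = 0
G(10) = mex{0,0} = 1
G(11) = mex{1,1} = 0
G(12) = mex{0,0} = 1
G(13) = mex{1,1} = 0
G(14) = mex{0,0} = 1
G(15) = mex{1,1} = 0
G(16) = mex{0,2} = 1
G(17) = mex{1,0} = 2
G(18) = mex{2,1} = 0
G_B(18) = 0.
Stack C, S = {1, 3}:
G(0) = 0
G(1) = mex{0} = 1
G(2) = mex{1} = 0
G(3) = mex{0,0} = 1
G(4) = mex{1,1} = 0
G(5) = mex{0,0} = 1
G(6) = mex{1,1} = 0
G(7) = mex{0,0} = 1
G(8) = mex{1,1} = 0
G(9) = mex{0,0} = 1
G(10) = mex{1,1} = 0
G(11) = mex{0,0} = 1
G(12) = mex{1,1} = 0
G(13) = mex{0,0} = 1
G(14) = mex{1,1} = 0
G(15) = mex{0,0} = 1
G(16) = mex{1,1} = 0
G(17) = mex{0,0} = 1
G_C(17) = 1.
Combined Grundy value = 2 ⊕ 0 ⊕ 1 = 3.
A winning move leaves total XOR = 0, i.e. changes one component's Grundy value g to g ⊕ X where X is the current total.
Stack A: need g' = 2⊕3 = 1. Options: 26−1→G=3, 26−3→G=1, 26−5→G=1, 26−8→G=0, 26−9→G=1. Hits: 3.
Stack B: need g' = 0⊕3 = 3. Options: 18−1→G=2, 18−8→G=1. Hits: 0.
Stack C: need g' = 1⊕3 = 2. Options: 17−1→G=0, 17−3→G=0. Hits: 0.

3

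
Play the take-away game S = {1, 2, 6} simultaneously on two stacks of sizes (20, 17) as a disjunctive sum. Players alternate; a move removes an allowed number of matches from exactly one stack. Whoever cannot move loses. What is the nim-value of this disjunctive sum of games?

All stacks use S = {1, 2, 6}:
G(0) = 0
G(1) = mex{0} = 1
G(2) = mex{1,0} = 2
G(3) = mex{2,1} = 0
G(4) = mex{0,2} = 1
G(5) = mex{1,0} = 2
G(6) = mex{2,1,0} = 3
G(7) = mex{3,2,1} = 0
G(8) = mex{0,3,2} = 1
G(9) = mex{1,0,0} = 2
G(10) = mex{2,1,1} = 0
G(11) = mex{0,2,2} = 1
G(12) = mex{1,0,3} = 2
G(13) = mex{2,1,0} = 3
G(14) = mex{3,2,1} = 0
G(15) = mex{0,3,2} = 1
G(16) = mex{1,0,0} = 2
G(17) = mex{2,1,1} = 0
G(18) = mex{0,2,2} = 1
G(19) = mex{1,0,3} = 2
G(20) = mex{2,1,0} = 3
Stack A: G(20) = 3.
Stack B: G(17) = 0.
Combined Grundy value = 3 ⊕ 0 = 3.

3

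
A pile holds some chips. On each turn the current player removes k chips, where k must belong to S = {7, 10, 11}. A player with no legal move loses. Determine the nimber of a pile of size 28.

1

n :  0  1  2  3  4  5  6  7  8  9 10 11 12 13 14 15 16 17 18 19 20 21 22 23 24 25 26 27 28
G :  0  0  0  0  0  0  0  1  1  1  1  1  1  1  2  2  2  2  0  0  0  0  0  0  0  1  1  1  1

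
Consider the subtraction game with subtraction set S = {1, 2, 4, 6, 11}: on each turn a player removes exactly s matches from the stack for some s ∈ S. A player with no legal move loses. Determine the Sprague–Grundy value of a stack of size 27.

1

n :  0  1  2  3  4  5  6  7  8  9 10 11 12 13 14 15 16 17 18 19 20 21 22 23 24 25 26 27
G :  0  1  2  0  1  2  3  4  0  1  2  3  4  0  1  2  0  1  2  3  4  0  1  2  3  4  0  1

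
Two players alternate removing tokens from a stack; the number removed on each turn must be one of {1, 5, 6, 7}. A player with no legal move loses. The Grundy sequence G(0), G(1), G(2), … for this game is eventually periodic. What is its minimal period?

G(0) = 0
G(1) = mex{0} = 1
G(2) = mex{1} = 0
G(3) = mex{0} = 1
G(4) = mex{1} = 0
G(5) = mex{0,0} = 1
G(6) = mex{1,1,0} = 2
G(7) = mex{2,0,1,0} = 3
G(8) = mex{3,1,0,1} = 2
G(9) = mex{2,0,1,0} = 3
G(10) = mex{3,1,0,1} = 2
G(11) = mex{2,2,1,0} = 3
G(12) = mex{3,3,2,1} = 0
G(13) = mex{0,2,3,2} = 1
G(14) = mex{1,3,2,3} = 0
G(15) = mex{0,2,3,2} = 1
G(16) = mex{1,3,2,3} = 0
G(17) = mex{0,0,3,2} = 1
G(18) = mex{1,1,0,3} = 2
G(19) = mex{2,0,1,0} = 3
G(20) = mex{3,1,0,1} = 2
G(21) = mex{2,0,1,0} = 3
G(22) = mex{3,1,0,1} = 2
G(23) = mex{2,2,1,0} = 3
G(24) = mex{3,3,2,1} = 0
G(25) = mex{0,2,3,2} = 1
G(n+12) = G(n) holds for n = 0,…,6 (a full window of length max(S) = 7), so the sequence is purely periodic with period 12.

12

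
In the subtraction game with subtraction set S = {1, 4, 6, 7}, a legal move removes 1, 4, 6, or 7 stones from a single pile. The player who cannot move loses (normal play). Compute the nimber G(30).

2

n :  0  1  2  3  4  5  6  7  8  9 10 11 12 13 14 15 16 17 18 19 20 21 22 23 24 25 26 27 28 29 30
G :  0  1  0  1  2  0  1  2  3  2  0  1  2  0  1  0  1  2  0  1  2  3  2  0  1  2  0  1  0  1  2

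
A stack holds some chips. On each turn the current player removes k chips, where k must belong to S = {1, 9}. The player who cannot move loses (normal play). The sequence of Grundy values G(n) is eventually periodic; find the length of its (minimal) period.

n :  0  1  2  3  4  5  6  7  8  9 10 11 12 13 14
G :  0  1  0  1  0  1  0  1  0  1  0  1  0  1  0
G(n+2) = G(n) holds for n = 0,…,8 (a full window of length max(S) = 9), so the sequence is purely periodic with period 2.

2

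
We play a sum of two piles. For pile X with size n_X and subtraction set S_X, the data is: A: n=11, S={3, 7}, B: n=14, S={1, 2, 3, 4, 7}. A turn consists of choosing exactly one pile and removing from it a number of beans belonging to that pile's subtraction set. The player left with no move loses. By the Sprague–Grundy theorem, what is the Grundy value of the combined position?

Pile A, S = {3, 7}:
G(0) = 0
G(1) = mex{} = 0
G(2) = mex{} = 0
G(3) = mex{0} = 1
G(4) = mex{0} = 1
G(5) = mex{0} = 1
G(6) = mex{1} = 0
G(7) = mex{1,0} = 2
G(8) = mex{1,0} = 2
G(9) = mex{0,0} = 1
G(10) = mex{2,1} = 0
G(11) = mex{2,1} = 0
G_A(11) = 0.
Pile B, S = {1, 2, 3, 4, 7}:
n :  0  1  2  3  4  5  6  7  8  9 10 11 12 13 14
G :  0  1  2  3  4  0  1  2  3  4  0  1  2  3  4
G_B(14) = 4.
Combined Grundy value = 0 ⊕ 4 = 4.

4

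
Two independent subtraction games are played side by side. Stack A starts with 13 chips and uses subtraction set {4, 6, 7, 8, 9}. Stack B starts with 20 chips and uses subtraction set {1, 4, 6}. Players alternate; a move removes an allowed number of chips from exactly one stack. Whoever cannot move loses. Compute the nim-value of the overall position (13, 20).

Stack A, S = {4, 6, 7, 8, 9}:
G(0) = 0
G(1) = mex{} = 0
G(2) = mex{} = 0
G(3) = mex{} = 0
G(4) = mex{0} = 1
G(5) = mex{0} = 1
G(6) = mex{0,0} = 1
G(7) = mex{0,0,0} = 1
G(8) = mex{1,0,0,0} = 2
G(9) = mex{1,0,0,0,0} = 2
G(10) = mex{1,1,0,0,0} = 2
G(11) = mex{1,1,1,0,0} = 2
G(12) = mex{2,1,1,1,0} = 3
G(13) = mex{2,1,1,1,1} = 0
G_A(13) = 0.
Stack B, S = {1, 4, 6}:
G(0) = 0
G(1) = mex{0} = 1
G(2) = mex{1} = 0
G(3) = mex{0} = 1
G(4) = mex{1,0} = 2
G(5) = mex{2,1} = 0
G(6) = mex{0,0,0} = 1
G(7) = mex{1,1,1} = 0
G(8) = mex{0,2,0} = 1
G(9) = mex{1,0,1} = 2
G(10) = mex{2,1,2} = 0
G(11) = mex{0,0,0} = 1
G(12) = mex{1,1,1} = 0
G(13) = mex{0,2,0} = 1
G(14) = mex{1,0,1} = 2
G(15) = mex{2,1,2} = 0
G(16) = mex{0,0,0} = 1
G(17) = mex{1,1,1} = 0
G(18) = mex{0,2,0} = 1
G(19) = mex{1,0,1} = 2
G(20) = mex{2,1,2} = 0
G_B(20) = 0.
Combined Grundy value = 0 ⊕ 0 = 0.

0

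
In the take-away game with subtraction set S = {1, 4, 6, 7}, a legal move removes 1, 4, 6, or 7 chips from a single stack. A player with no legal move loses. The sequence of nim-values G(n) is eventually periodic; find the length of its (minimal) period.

n :  0  1  2  3  4  5  6  7  8  9 10 11 12 13 14 15 16 17 18 19 20 21 22 23 24 25 26 27
G :  0  1  0  1  2  0  1  2  3  2  0  1  2  0  1  0  1  2  0  1  2  3  2  0  1  2  0  1
G(n+13) = G(n) holds for n = 0,…,6 (a full window of length max(S) = 7), so the sequence is purely periodic with period 13.

13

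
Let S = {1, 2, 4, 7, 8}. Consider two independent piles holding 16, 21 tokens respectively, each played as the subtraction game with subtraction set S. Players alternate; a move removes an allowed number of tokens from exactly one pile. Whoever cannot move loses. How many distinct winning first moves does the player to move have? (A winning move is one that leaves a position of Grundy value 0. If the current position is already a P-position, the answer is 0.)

All piles use S = {1, 2, 4, 7, 8}:
n :  0  1  2  3  4  5  6  7  8  9 10 11 12 13 14 15 16 17 18 19 20 21
G :  0  1  2  0  1  2  0  1  2  0  1  2  0  1  2  0  1  2  0  1  2  0
Pile A: G(16) = 1.
Pile B: G(21) = 0.
Combined Grundy value = 1 ⊕ 0 = 1.
A winning move leaves total XOR = 0, i.e. changes one component's Grundy value g to g ⊕ X where X is the current total.
Pile A: need g' = 1⊕1 = 0. Options: 16−1→G=0, 16−2→G=2, 16−4→G=0, 16−7→G=0, 16−8→G=2. Hits: 3.
Pile B: need g' = 0⊕1 = 1. Options: 21−1→G=2, 21−2→G=1, 21−4→G=2, 21−7→G=2, 21−8→G=1. Hits: 2.

5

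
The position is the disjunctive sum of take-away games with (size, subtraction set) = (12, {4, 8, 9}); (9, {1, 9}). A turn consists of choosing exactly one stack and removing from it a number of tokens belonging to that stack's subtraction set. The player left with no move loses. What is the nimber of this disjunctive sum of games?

Stack A, S = {4, 8, 9}:
G(0) = 0
G(1) = mex{} = 0
G(2) = mex{} = 0
G(3) = mex{} = 0
G(4) = mex{0} = 1
G(5) = mex{0} = 1
G(6) = mex{0} = 1
G(7) = mex{0} = 1
G(8) = mex{1,0} = 2
G(9) = mex{1,0,0} = 2
G(10) = mex{1,0,0} = 2
G(11) = mex{1,0,0} = 2
G(12) = mex{2,1,0} = 3
G_A(12) = 3.
Stack B, S = {1, 9}:
G(0) = 0
G(1) = mex{0} = 1
G(2) = mex{1} = 0
G(3) = mex{0} = 1
G(4) = mex{1} = 0
G(5) = mex{0} = 1
G(6) = mex{1} = 0
G(7) = mex{0} = 1
G(8) = mex{1} = 0
G(9) = mex{0,0} = 1
G_B(9) = 1.
Combined Grundy value = 3 ⊕ 1 = 2.

2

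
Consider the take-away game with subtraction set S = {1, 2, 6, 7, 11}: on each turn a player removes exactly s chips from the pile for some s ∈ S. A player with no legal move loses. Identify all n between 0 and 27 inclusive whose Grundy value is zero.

n :  0  1  2  3  4  5  6  7  8  9 10 11 12 13 14 15 16 17 18 19 20 21 22 23 24 25 26 27
G :  0  1  2  0  1  2  3  4  0  1  2  3  0  1  2  3  0  1  2  3  0  1  2  3  0  1  2  3
P-positions are exactly the n with G(n) = 0.

0, 3, 8, 12, 16, 20, 24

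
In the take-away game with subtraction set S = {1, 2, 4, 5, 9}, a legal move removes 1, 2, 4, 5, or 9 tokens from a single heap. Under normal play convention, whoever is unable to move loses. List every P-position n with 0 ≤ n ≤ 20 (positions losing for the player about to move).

G(0) = 0
G(1) = mex{0} = 1
G(2) = mex{1,0} = 2
G(3) = mex{2,1} = 0
G(4) = mex{0,2,0} = 1
G(5) = mex{1,0,1,0} = 2
G(6) = mex{2,1,2,1} = 0
G(7) = mex{0,2,0,2} = 1
G(8) = mex{1,0,1,0} = 2
G(9) = mex{2,1,2,1,0} = 3
G(10) = mex{3,2,0,2,1} = 4
G(11) = mex{4,3,1,0,2} = 5
G(12) = mex{5,4,2,1,0} = 3
G(13) = mex{3,5,3,2,1} = 0
G(14) = mex{0,3,4,3,2} = 1
G(15) = mex{1,0,5,4,0} = 2
G(16) = mex{2,1,3,5,1} = 0
G(17) = mex{0,2,0,3,2} = 1
G(18) = mex{1,0,1,0,3} = 2
G(19) = mex{2,1,2,1,4} = 0
G(20) = mex{0,2,0,2,5} = 1
P-positions are exactly the n with G(n) = 0.

0, 3, 6, 13, 16, 19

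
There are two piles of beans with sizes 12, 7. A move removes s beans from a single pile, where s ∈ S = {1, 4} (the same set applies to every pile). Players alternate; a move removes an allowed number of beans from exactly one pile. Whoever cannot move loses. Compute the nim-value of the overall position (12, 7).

0

All piles use S = {1, 4}:
G(0) = 0
G(1) = mex{0} = 1
G(2) = mex{1} = 0
G(3) = mex{0} = 1
G(4) = mex{1,0} = 2
G(5) = mex{2,1} = 0
G(6) = mex{0,0} = 1
G(7) = mex{1,1} = 0
G(8) = mex{0,2} = 1
G(9) = mex{1,0} = 2
G(10) = mex{2,1} = 0
G(11) = mex{0,0} = 1
G(12) = mex{1,1} = 0
Pile A: G(12) = 0.
Pile B: G(7) = 0.
Combined Grundy value = 0 ⊕ 0 = 0.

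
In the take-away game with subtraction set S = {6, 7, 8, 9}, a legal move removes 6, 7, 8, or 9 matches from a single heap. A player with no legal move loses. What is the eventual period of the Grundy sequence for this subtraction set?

15

G(0) = 0
G(1) = mex{} = 0
G(2) = mex{} = 0
G(3) = mex{} = 0
G(4) = mex{} = 0
G(5) = mex{} = 0
G(6) = mex{0} = 1
G(7) = mex{0,0} = 1
G(8) = mex{0,0,0} = 1
G(9) = mex{0,0,0,0} = 1
G(10) = mex{0,0,0,0} = 1
G(11) = mex{0,0,0,0} = 1
G(12) = mex{1,0,0,0} = 2
G(13) = mex{1,1,0,0} = 2
G(14) = mex{1,1,1,0} = 2
G(15) = mex{1,1,1,1} = 0
G(16) = mex{1,1,1,1} = 0
G(17) = mex{1,1,1,1} = 0
G(18) = mex{2,1,1,1} = 0
G(19) = mex{2,2,1,1} = 0
G(20) = mex{2,2,2,1} = 0
G(21) = mex{0,2,2,2} = 1
G(22) = mex{0,0,2,2} = 1
G(23) = mex{0,0,0,2} = 1
G(24) = mex{0,0,0,0} = 1
G(25) = mex{0,0,0,0} = 1
G(26) = mex{0,0,0,0} = 1
G(27) = mex{1,0,0,0} = 2
G(28) = mex{1,1,0,0} = 2
G(29) = mex{1,1,1,0} = 2
G(30) = mex{1,1,1,1} = 0
G(31) = mex{1,1,1,1} = 0
G(n+15) = G(n) holds for n = 0,…,8 (a full window of length max(S) = 9), so the sequence is purely periodic with period 15.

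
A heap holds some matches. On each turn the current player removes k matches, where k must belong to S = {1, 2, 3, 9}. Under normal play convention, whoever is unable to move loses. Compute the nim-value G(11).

G(0) = 0
G(1) = mex{0} = 1
G(2) = mex{1,0} = 2
G(3) = mex{2,1,0} = 3
G(4) = mex{3,2,1} = 0
G(5) = mex{0,3,2} = 1
G(6) = mex{1,0,3} = 2
G(7) = mex{2,1,0} = 3
G(8) = mex{3,2,1} = 0
G(9) = mex{0,3,2,0} = 1
G(10) = mex{1,0,3,1} = 2
G(11) = mex{2,1,0,2} = 3

3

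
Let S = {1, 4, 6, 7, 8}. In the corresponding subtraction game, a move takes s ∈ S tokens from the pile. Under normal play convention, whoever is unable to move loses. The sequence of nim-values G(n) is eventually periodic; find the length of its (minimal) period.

14

n :  0  1  2  3  4  5  6  7  8  9 10 11 12 13 14 15 16 17 18 19 20 21 22 23 24 25 26 27 28 29
G :  0  1  0  1  2  0  1  2  3  2  3  4  5  3  0  1  0  1  2  0  1  2  3  2  3  4  5  3  0  1
G(n+14) = G(n) holds for n = 0,…,7 (a full window of length max(S) = 8), so the sequence is purely periodic with period 14.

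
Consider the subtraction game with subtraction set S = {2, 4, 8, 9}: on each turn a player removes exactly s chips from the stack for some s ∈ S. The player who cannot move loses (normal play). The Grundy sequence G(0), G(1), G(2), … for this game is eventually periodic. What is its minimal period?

6

G(0) = 0
G(1) = mex{} = 0
G(2) = mex{0} = 1
G(3) = mex{0} = 1
G(4) = mex{1,0} = 2
G(5) = mex{1,0} = 2
G(6) = mex{2,1} = 0
G(7) = mex{2,1} = 0
G(8) = mex{0,2,0} = 1
G(9) = mex{0,2,0,0} = 1
G(10) = mex{1,0,1,0} = 2
G(11) = mex{1,0,1,1} = 2
G(12) = mex{2,1,2,1} = 0
G(13) = mex{2,1,2,2} = 0
G(14) = mex{0,2,0,2} = 1
G(15) = mex{0,2,0,0} = 1
G(16) = mex{1,0,1,0} = 2
G(n+6) = G(n) holds for n = 0,…,8 (a full window of length max(S) = 9), so the sequence is purely periodic with period 6.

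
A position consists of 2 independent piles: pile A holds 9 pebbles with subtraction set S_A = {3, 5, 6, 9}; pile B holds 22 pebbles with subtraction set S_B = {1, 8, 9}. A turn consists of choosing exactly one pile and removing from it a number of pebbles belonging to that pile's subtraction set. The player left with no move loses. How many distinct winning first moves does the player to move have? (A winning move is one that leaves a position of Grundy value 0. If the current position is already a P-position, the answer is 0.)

Pile A, S = {3, 5, 6, 9}:
G(0) = 0
G(1) = mex{} = 0
G(2) = mex{} = 0
G(3) = mex{0} = 1
G(4) = mex{0} = 1
G(5) = mex{0,0} = 1
G(6) = mex{1,0,0} = 2
G(7) = mex{1,0,0} = 2
G(8) = mex{1,1,0} = 2
G(9) = mex{2,1,1,0} = 3
G_A(9) = 3.
Pile B, S = {1, 8, 9}:
G(0) = 0
G(1) = mex{0} = 1
G(2) = mex{1} = 0
G(3) = mex{0} = 1
G(4) = mex{1} = 0
G(5) = mex{0} = 1
G(6) = mex{1} = 0
G(7) = mex{0} = 1
G(8) = mex{1,0} = 2
G(9) = mex{2,1,0} = 3
G(10) = mex{3,0,1} = 2
G(11) = mex{2,1,0} = 3
G(12) = mex{3,0,1} = 2
G(13) = mex{2,1,0} = 3
G(14) = mex{3,0,1} = 2
G(15) = mex{2,1,0} = 3
G(16) = mex{3,2,1} = 0
G(17) = mex{0,3,2} = 1
G(18) = mex{1,2,3} = 0
G(19) = mex{0,3,2} = 1
G(20) = mex{1,2,3} = 0
G(21) = mex{0,3,2} = 1
G(22) = mex{1,2,3} = 0
G_B(22) = 0.
Combined Grundy value = 3 ⊕ 0 = 3.
A winning move leaves total XOR = 0, i.e. changes one component's Grundy value g to g ⊕ X where X is the current total.
Pile A: need g' = 3⊕3 = 0. Options: 9−3→G=2, 9−5→G=1, 9−6→G=1, 9−9→G=0. Hits: 1.
Pile B: need g' = 0⊕3 = 3. Options: 22−1→G=1, 22−8→G=2, 22−9→G=3. Hits: 1.

2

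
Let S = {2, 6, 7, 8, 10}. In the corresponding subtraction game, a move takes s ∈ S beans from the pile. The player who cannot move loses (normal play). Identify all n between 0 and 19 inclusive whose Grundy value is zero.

n :  0  1  2  3  4  5  6  7  8  9 10 11 12 13 14 15 16 17 18 19
G :  0  0  1  1  0  0  1  1  2  2  3  3  2  2  3  3  0  0  1  1
P-positions are exactly the n with G(n) = 0.

0, 1, 4, 5, 16, 17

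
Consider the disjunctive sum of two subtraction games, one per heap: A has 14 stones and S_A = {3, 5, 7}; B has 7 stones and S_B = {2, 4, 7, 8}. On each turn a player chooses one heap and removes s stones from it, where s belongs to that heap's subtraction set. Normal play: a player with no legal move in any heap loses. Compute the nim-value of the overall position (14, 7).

Heap A, S = {3, 5, 7}:
n :  0  1  2  3  4  5  6  7  8  9 10 11 12 13 14
G :  0  0  0  1  1  1  2  2  2  3  0  0  0  1  1
G_A(14) = 1.
Heap B, S = {2, 4, 7, 8}:
n : 0 1 2 3 4 5 6 7
G : 0 0 1 1 2 2 0 3
G_B(7) = 3.
Combined Grundy value = 1 ⊕ 3 = 2.

2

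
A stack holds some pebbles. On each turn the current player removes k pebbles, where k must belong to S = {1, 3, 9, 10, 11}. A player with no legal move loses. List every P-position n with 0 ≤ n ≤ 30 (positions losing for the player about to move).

0, 2, 4, 6, 8, 20, 22, 24, 26, 28

n :  0  1  2  3  4  5  6  7  8  9 10 11 12 13 14 15 16 17 18 19 20 21 22 23 24 25 26 27 28 29 30
G :  0  1  0  1  0  1  0  1  0  1  2  3  2  3  2  3  2  3  2  3  0  1  0  1  0  1  0  1  0  1  2
P-positions are exactly the n with G(n) = 0.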